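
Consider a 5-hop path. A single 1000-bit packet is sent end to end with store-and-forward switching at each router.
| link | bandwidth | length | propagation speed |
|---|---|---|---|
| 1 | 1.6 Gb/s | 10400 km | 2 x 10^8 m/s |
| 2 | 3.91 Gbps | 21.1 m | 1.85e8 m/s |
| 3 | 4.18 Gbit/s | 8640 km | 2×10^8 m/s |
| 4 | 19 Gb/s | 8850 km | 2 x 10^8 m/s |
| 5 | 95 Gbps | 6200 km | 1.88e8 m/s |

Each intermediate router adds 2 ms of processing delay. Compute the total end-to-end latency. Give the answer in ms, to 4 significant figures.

Transmission delays (L/R per hop): 0.000625, 0.000255754, 0.000239234, 5.26316e-05, 1.05263e-05 ms; sum = 0.00118315 ms.
Propagation delays (d/s per hop): 52, 0.000114054, 43.2, 44.25, 32.9787 ms; sum = 172.429 ms.
Processing at 4 router(s): 4 × 2 ms = 8 ms.
End-to-end = 180.4 ms.

180.4 ms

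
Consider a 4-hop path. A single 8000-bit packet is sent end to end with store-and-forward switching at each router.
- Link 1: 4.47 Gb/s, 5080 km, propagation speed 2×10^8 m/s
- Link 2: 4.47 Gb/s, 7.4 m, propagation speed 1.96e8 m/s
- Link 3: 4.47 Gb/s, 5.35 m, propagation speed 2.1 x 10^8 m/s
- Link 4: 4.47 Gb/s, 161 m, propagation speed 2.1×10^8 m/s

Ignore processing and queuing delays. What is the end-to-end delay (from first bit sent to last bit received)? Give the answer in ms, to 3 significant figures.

Transmission delay per hop = L/R = 8000/4470000000 = 0.00178971 ms; 4 hops → 0.00715884 ms.
Propagation delays (d/s per hop): 25.4, 3.77551e-05, 2.54762e-05, 0.000766667 ms; sum = 25.4008 ms.
End-to-end = 25.4 ms.

25.4 ms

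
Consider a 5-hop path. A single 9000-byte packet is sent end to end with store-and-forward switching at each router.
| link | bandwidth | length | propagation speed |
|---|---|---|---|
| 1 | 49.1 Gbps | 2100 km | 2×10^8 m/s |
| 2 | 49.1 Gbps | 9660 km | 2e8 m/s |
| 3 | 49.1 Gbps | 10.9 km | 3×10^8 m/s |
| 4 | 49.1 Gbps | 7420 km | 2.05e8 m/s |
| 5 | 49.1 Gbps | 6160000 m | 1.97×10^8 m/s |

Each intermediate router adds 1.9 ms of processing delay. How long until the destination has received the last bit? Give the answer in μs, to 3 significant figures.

L = 9000 × 8 = 72000 bits.
Transmission delay per hop = L/R = 72000/49100000000 = 1.4664 μs; 5 hops → 7.33198 μs.
Propagation delays (d/s per hop): 10500, 48300, 36.3333, 36195.1, 31269 μs; sum = 126300 μs.
Processing at 4 router(s): 4 × 1.9 ms = 7600 μs.
End-to-end = 134000 μs.

134000 μs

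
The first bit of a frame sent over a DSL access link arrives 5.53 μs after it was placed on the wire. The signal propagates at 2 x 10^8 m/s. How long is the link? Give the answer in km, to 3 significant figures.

d = s × t_prop = 200000000 × 5.53e-06 = 1.11 km.

1.11 km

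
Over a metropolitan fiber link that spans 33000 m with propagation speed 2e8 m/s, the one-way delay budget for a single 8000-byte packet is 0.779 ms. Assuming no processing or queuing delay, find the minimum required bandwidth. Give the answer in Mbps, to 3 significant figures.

104 Mbps

L = 64000 bits.
Propagation delay = 33000 / 200000000 = 0.165 ms.
Transmission budget = 0.779 − 0.165 = 0.614 ms.
R ≥ L / t_tx = 64000 bits / 0.000614 s = 104 Mbps.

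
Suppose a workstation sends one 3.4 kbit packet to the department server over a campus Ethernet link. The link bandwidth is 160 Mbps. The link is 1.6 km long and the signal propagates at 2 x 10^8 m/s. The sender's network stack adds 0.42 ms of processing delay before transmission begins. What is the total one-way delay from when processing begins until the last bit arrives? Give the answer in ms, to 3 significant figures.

0.449 ms

L = 3400 bits.
Transmission delay = L/R = 3400 / 160000000 = 0.02125 ms.
Propagation delay = d/s = 1600 m / 200000000 m/s = 0.008 ms.
Plus processing delay 0.42 ms = 0.42 ms.
Total = 0.449 ms.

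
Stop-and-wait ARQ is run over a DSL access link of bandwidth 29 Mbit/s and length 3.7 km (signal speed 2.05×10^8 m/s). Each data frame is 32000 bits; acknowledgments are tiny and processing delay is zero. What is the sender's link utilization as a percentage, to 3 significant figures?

96.8 %

t_tx = L/R = 32000/29000000 = 0.00110345 s.
t_prop = 3700/2.05e+08 = 1.80488e-05 s; RTT = 3.60976e-05 s.
Cycle = t_tx + RTT = 0.00113955 s.
Utilization = t_tx / cycle = 0.00110345/0.00113955 = 96.8 %.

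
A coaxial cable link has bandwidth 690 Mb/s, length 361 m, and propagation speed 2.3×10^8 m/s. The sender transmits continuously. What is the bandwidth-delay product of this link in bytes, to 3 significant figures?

135 bytes

Propagation delay = 361 / 2.3e+08 = 1.56957e-06 s.
BDP = R × t_prop = 690000000 × 1.56957e-06 = 1083 bits.
In bytes: 1083/8 = 135 bytes.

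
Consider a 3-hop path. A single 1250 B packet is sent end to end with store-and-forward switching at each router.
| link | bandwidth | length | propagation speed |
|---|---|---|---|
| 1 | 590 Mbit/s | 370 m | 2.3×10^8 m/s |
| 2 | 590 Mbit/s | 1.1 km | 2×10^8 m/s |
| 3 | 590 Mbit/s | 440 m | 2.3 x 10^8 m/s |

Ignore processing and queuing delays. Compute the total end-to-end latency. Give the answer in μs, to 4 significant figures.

59.87 μs

L = 1250 × 8 = 10000 bits.
Transmission delay per hop = L/R = 10000/590000000 = 16.9492 μs; 3 hops → 50.8475 μs.
Propagation delays (d/s per hop): 1.6087, 5.5, 1.91304 μs; sum = 9.02174 μs.
End-to-end = 59.87 μs.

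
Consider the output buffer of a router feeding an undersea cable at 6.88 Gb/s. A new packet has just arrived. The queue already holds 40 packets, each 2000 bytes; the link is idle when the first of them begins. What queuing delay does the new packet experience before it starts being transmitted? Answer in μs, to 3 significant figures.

Each queued packet: L/R = 16000/6880000000 = 2.32558 μs.
40 queued → 93.0233 μs.
Queuing delay = 93.0 μs.

93.0 μs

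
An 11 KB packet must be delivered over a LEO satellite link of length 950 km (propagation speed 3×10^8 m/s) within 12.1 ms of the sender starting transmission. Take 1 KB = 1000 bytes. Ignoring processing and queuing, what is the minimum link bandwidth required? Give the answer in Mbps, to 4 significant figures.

L = 88000 bits.
Propagation delay = 950000 / 300000000 = 3.16667 ms.
Transmission budget = 12.1 − 3.16667 = 8.93333 ms.
R ≥ L / t_tx = 88000 bits / 0.00893333 s = 9.851 Mbps.

9.851 Mbps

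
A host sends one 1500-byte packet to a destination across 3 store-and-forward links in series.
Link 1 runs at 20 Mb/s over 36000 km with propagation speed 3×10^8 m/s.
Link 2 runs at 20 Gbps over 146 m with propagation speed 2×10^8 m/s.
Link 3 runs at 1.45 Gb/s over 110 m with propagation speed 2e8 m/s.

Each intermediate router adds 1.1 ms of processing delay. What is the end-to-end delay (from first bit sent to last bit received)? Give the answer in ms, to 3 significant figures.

L = 1500 × 8 = 12000 bits.
Transmission delays (L/R per hop): 0.6, 0.0006, 0.00827586 ms; sum = 0.608876 ms.
Propagation delays (d/s per hop): 120, 0.00073, 0.00055 ms; sum = 120.001 ms.
Processing at 2 router(s): 2 × 1.1 ms = 2.2 ms.
End-to-end = 123 ms.

123 ms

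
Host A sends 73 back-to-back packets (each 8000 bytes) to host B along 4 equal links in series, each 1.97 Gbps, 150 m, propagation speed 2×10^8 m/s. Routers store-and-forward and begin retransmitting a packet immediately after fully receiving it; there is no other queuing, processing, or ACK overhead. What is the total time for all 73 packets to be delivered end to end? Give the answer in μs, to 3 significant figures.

2470 μs

Per-hop transmission t_tx = L/R = 64000/1970000000 = 32.4873 μs.
Per-hop propagation t_prop = 150/200000000 = 0.75 μs.
Pipeline fill: first packet needs 4·t_tx to clear all hops; remaining 72 packets each add one t_tx.
Total = (4+73-1)·t_tx + 4·t_prop = 76·32.4873 + 4·0.75 = 2470 μs.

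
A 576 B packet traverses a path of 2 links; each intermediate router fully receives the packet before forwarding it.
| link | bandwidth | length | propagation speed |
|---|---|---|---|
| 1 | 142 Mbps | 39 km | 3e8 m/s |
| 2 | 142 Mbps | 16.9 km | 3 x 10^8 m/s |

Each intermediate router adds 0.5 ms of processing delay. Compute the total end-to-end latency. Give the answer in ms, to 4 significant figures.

L = 576 × 8 = 4608 bits.
Transmission delay per hop = L/R = 4608/142000000 = 0.0324507 ms; 2 hops → 0.0649014 ms.
Propagation delays (d/s per hop): 0.13, 0.0563333 ms; sum = 0.186333 ms.
Processing at 1 router(s): 1 × 0.5 ms = 0.5 ms.
End-to-end = 0.7512 ms.

0.7512 ms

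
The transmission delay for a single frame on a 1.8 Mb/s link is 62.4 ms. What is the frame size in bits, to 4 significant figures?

112300 bits

L = R × t_tx = 1800000 b/s × 0.0624 s = 112320 bits.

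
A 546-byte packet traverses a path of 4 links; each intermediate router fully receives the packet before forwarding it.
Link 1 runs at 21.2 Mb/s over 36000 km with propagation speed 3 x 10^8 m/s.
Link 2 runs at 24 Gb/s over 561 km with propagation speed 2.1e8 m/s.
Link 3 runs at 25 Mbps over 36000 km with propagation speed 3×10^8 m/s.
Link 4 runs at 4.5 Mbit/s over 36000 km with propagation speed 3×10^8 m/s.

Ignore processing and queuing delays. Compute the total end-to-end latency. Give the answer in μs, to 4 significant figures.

L = 546 × 8 = 4368 bits.
Transmission delays (L/R per hop): 206.038, 0.182, 174.72, 970.667 μs; sum = 1351.61 μs.
Propagation delays (d/s per hop): 120000, 2671.43, 120000, 120000 μs; sum = 362671 μs.
End-to-end = 364000 μs.

364000 μs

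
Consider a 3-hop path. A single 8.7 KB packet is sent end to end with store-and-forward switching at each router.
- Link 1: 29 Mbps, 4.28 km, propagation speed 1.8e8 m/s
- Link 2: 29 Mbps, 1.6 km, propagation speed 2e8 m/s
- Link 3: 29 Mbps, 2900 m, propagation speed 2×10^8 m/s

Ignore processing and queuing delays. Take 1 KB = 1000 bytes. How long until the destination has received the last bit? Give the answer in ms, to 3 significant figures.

L = 69600 bits.
Transmission delay per hop = L/R = 69600/29000000 = 2.4 ms; 3 hops → 7.2 ms.
Propagation delays (d/s per hop): 0.0237778, 0.008, 0.0145 ms; sum = 0.0462778 ms.
End-to-end = 7.25 ms.

7.25 ms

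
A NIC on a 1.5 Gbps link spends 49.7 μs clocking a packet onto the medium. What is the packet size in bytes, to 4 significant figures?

9319 bytes

L = R × t_tx = 1500000000 b/s × 4.97e-05 s = 74550 bits.
In bytes: 74550 / 8 = 9319 bytes.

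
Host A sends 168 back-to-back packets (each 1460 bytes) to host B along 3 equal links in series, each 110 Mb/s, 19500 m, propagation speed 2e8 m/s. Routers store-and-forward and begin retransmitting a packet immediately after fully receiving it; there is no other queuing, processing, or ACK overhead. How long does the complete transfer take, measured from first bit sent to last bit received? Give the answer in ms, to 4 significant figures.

18.34 ms

Per-hop transmission t_tx = L/R = 11680/110000000 = 0.106182 ms.
Per-hop propagation t_prop = 19500/200000000 = 0.0975 ms.
Pipeline fill: first packet needs 3·t_tx to clear all hops; remaining 167 packets each add one t_tx.
Total = (3+168-1)·t_tx + 3·t_prop = 170·0.106182 + 3·0.0975 = 18.34 ms.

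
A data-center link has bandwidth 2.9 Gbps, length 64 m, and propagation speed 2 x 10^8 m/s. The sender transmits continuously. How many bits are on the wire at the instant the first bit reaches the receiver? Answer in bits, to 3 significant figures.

Propagation delay = 64 / 200000000 = 3.2e-07 s.
BDP = R × t_prop = 2900000000 × 3.2e-07 = 928 bits.

928 bits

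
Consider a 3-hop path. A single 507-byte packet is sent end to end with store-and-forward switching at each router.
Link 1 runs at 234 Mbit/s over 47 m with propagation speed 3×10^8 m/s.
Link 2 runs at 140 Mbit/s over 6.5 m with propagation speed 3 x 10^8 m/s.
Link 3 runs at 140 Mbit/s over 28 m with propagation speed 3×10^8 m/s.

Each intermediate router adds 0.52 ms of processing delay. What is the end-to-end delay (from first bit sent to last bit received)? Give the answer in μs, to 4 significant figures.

L = 507 × 8 = 4056 bits.
Transmission delays (L/R per hop): 17.3333, 28.9714, 28.9714 μs; sum = 75.2762 μs.
Propagation delays (d/s per hop): 0.156667, 0.0216667, 0.0933333 μs; sum = 0.271667 μs.
Processing at 2 router(s): 2 × 0.52 ms = 1040 μs.
End-to-end = 1116 μs.

1116 μs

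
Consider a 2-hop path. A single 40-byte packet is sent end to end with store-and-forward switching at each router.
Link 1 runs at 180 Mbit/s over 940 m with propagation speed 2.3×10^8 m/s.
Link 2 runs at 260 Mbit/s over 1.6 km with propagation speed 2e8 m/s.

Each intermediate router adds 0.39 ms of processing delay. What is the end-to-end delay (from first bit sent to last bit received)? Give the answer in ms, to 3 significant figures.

0.405 ms

L = 40 × 8 = 320 bits.
Transmission delays (L/R per hop): 0.00177778, 0.00123077 ms; sum = 0.00300855 ms.
Propagation delays (d/s per hop): 0.00408696, 0.008 ms; sum = 0.012087 ms.
Processing at 1 router(s): 1 × 0.39 ms = 0.39 ms.
End-to-end = 0.405 ms.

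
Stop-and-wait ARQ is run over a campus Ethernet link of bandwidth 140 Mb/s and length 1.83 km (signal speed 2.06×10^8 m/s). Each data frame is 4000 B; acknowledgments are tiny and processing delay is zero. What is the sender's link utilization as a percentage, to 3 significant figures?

t_tx = L/R = 32000/140000000 = 0.000228571 s.
t_prop = 1830/206000000 = 8.8835e-06 s; RTT = 1.7767e-05 s.
Cycle = t_tx + RTT = 0.000246338 s.
Utilization = t_tx / cycle = 0.000228571/0.000246338 = 92.8 %.

92.8 %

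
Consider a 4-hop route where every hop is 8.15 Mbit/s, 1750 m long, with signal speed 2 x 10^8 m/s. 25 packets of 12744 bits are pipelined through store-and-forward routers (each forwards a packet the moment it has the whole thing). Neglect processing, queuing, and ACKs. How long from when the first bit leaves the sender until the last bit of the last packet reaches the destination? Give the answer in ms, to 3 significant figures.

43.8 ms

Per-hop transmission t_tx = L/R = 12744/8150000 = 1.56368 ms.
Per-hop propagation t_prop = 1750/200000000 = 0.00875 ms.
Pipeline fill: first packet needs 4·t_tx to clear all hops; remaining 24 packets each add one t_tx.
Total = (4+25-1)·t_tx + 4·t_prop = 28·1.56368 + 4·0.00875 = 43.8 ms.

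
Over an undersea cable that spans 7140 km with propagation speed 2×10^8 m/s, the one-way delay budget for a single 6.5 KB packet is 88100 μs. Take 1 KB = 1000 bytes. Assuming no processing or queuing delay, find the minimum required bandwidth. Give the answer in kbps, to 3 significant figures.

L = 52000 bits.
Propagation delay = 7140000 / 200000000 = 35700 μs.
Transmission budget = 88100 − 35700 = 52400 μs.
R ≥ L / t_tx = 52000 bits / 0.0524 s = 992 kbps.

992 kbps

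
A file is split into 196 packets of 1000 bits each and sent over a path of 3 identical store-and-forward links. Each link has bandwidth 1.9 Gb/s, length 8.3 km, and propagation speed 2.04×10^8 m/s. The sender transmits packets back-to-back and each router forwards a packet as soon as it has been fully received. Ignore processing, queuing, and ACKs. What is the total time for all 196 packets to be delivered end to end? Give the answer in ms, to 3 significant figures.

Per-hop transmission t_tx = L/R = 1000/1900000000 = 0.000526316 ms.
Per-hop propagation t_prop = 8300/204000000 = 0.0406863 ms.
Pipeline fill: first packet needs 3·t_tx to clear all hops; remaining 195 packets each add one t_tx.
Total = (3+196-1)·t_tx + 3·t_prop = 198·0.000526316 + 3·0.0406863 = 0.226 ms.

0.226 ms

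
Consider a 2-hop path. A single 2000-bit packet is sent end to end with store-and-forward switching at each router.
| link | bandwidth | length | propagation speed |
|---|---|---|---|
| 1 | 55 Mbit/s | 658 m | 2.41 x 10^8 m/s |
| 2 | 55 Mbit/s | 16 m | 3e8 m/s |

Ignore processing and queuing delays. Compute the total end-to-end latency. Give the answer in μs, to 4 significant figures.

Transmission delay per hop = L/R = 2000/55000000 = 36.3636 μs; 2 hops → 72.7273 μs.
Propagation delays (d/s per hop): 2.73029, 0.0533333 μs; sum = 2.78362 μs.
End-to-end = 75.51 μs.

75.51 μs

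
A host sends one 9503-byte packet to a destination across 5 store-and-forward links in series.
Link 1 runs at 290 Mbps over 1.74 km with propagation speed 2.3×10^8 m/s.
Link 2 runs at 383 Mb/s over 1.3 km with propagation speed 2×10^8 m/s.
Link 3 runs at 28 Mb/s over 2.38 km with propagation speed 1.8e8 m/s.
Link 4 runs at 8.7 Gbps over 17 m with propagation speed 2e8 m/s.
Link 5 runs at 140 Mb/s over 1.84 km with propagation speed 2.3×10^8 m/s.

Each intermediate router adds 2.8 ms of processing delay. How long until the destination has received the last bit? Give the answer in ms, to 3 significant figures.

15.0 ms

L = 9503 × 8 = 76024 bits.
Transmission delays (L/R per hop): 0.262152, 0.198496, 2.71514, 0.00873839, 0.543029 ms; sum = 3.72756 ms.
Propagation delays (d/s per hop): 0.00756522, 0.0065, 0.0132222, 8.5e-05, 0.008 ms; sum = 0.0353724 ms.
Processing at 4 router(s): 4 × 2.8 ms = 11.2 ms.
End-to-end = 15.0 ms.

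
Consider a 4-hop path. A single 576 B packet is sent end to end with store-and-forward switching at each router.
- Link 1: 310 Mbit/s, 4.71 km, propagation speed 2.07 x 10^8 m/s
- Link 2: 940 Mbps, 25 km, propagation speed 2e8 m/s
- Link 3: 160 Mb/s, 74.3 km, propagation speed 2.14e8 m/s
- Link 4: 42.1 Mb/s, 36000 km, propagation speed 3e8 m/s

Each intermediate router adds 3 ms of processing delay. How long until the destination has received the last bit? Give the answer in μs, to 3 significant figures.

130000 μs

L = 576 × 8 = 4608 bits.
Transmission delays (L/R per hop): 14.8645, 4.90213, 28.8, 109.454 μs; sum = 158.02 μs.
Propagation delays (d/s per hop): 22.7536, 125, 347.196, 120000 μs; sum = 120495 μs.
Processing at 3 router(s): 3 × 3 ms = 9000 μs.
End-to-end = 130000 μs.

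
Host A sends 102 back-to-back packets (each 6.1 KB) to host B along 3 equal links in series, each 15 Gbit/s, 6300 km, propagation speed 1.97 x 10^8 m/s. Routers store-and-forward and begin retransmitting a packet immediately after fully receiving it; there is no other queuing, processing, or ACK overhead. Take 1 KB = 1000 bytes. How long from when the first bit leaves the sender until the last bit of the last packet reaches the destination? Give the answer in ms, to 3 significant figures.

96.3 ms

Per-hop transmission t_tx = L/R = 48800/15000000000 = 0.00325333 ms.
Per-hop propagation t_prop = 6300000/197000000 = 31.9797 ms.
Pipeline fill: first packet needs 3·t_tx to clear all hops; remaining 101 packets each add one t_tx.
Total = (3+102-1)·t_tx + 3·t_prop = 104·0.00325333 + 3·31.9797 = 96.3 ms.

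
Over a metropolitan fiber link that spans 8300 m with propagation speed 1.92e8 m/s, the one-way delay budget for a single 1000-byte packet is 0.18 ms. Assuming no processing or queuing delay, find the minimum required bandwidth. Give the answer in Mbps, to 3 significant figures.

58.5 Mbps

L = 8000 bits.
Propagation delay = 8300 / 192000000 = 0.0432292 ms.
Transmission budget = 0.18 − 0.0432292 = 0.136771 ms.
R ≥ L / t_tx = 8000 bits / 0.000136771 s = 58.5 Mbps.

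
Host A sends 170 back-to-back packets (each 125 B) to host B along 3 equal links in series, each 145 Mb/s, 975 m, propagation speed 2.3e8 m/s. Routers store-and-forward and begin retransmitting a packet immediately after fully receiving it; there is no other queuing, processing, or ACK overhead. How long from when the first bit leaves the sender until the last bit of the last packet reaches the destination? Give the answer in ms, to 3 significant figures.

Per-hop transmission t_tx = L/R = 1000/145000000 = 0.00689655 ms.
Per-hop propagation t_prop = 975/2.3e+08 = 0.00423913 ms.
Pipeline fill: first packet needs 3·t_tx to clear all hops; remaining 169 packets each add one t_tx.
Total = (3+170-1)·t_tx + 3·t_prop = 172·0.00689655 + 3·0.00423913 = 1.20 ms.

1.20 ms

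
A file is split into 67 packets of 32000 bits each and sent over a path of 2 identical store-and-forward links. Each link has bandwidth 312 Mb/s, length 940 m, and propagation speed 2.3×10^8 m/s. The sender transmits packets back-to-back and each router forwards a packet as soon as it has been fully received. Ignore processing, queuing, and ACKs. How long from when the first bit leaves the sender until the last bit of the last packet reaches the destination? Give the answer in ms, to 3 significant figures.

6.98 ms

Per-hop transmission t_tx = L/R = 32000/312000000 = 0.102564 ms.
Per-hop propagation t_prop = 940/2.3e+08 = 0.00408696 ms.
Pipeline fill: first packet needs 2·t_tx to clear all hops; remaining 66 packets each add one t_tx.
Total = (2+67-1)·t_tx + 2·t_prop = 68·0.102564 + 2·0.00408696 = 6.98 ms.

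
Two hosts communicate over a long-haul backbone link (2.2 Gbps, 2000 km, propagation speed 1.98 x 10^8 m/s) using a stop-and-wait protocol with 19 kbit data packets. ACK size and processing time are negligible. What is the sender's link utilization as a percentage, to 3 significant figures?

0.0427 %

t_tx = L/R = 19000/2200000000 = 8.63636e-06 s.
t_prop = 2000000/198000000 = 0.010101 s; RTT = 0.020202 s.
Cycle = t_tx + RTT = 0.0202107 s.
Utilization = t_tx / cycle = 8.63636e-06/0.0202107 = 0.0427 %.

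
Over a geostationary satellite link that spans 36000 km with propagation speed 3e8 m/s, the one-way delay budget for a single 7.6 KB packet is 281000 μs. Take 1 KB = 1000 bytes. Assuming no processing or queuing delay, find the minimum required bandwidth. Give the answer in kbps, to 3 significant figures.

378 kbps

L = 60800 bits.
Propagation delay = 36000000 / 300000000 = 120000 μs.
Transmission budget = 281000 − 120000 = 161000 μs.
R ≥ L / t_tx = 60800 bits / 0.161 s = 378 kbps.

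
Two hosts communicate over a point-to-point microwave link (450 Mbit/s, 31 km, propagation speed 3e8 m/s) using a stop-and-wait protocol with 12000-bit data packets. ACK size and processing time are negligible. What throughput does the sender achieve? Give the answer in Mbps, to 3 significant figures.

51.4 Mbps

t_tx = L/R = 12000/450000000 = 2.66667e-05 s.
t_prop = 31000/300000000 = 0.000103333 s; RTT = 0.000206667 s.
Cycle = t_tx + RTT = 0.000233333 s.
Throughput = L / cycle = 12000 / 0.000233333 = 51.4 Mbps.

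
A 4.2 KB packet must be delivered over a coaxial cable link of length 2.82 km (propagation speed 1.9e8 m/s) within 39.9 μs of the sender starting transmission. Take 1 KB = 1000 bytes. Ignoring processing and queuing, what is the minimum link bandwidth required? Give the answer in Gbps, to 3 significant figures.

L = 33600 bits.
Propagation delay = 2820 / 190000000 = 14.8421 μs.
Transmission budget = 39.9 − 14.8421 = 25.0579 μs.
R ≥ L / t_tx = 33600 bits / 2.50579e-05 s = 1.34 Gbps.

1.34 Gbps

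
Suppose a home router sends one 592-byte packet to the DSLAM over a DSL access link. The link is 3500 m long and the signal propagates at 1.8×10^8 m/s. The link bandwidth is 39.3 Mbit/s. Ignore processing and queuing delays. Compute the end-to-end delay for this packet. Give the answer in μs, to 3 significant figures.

140 μs

L = 592 × 8 = 4736 bits.
Transmission delay = L/R = 4736 / 39300000 = 120.509 μs.
Propagation delay = d/s = 3500 m / 180000000 m/s = 19.4444 μs.
Total = 140 μs.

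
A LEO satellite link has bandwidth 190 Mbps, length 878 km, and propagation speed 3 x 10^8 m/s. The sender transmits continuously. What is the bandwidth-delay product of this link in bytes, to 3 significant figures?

Propagation delay = 878000 / 300000000 = 0.00292667 s.
BDP = R × t_prop = 190000000 × 0.00292667 = 556067 bits.
In bytes: 556067/8 = 69500 bytes.

69500 bytes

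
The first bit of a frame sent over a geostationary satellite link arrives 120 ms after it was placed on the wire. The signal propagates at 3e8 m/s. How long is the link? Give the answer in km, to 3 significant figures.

36000 km

d = s × t_prop = 300000000 × 0.12 = 36000 km.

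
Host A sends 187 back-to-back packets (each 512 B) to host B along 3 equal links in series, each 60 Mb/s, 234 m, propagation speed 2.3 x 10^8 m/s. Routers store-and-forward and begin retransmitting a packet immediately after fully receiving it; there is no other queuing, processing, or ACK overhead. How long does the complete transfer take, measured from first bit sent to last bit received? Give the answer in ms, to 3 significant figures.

12.9 ms

Per-hop transmission t_tx = L/R = 4096/60000000 = 0.0682667 ms.
Per-hop propagation t_prop = 234/2.3e+08 = 0.00101739 ms.
Pipeline fill: first packet needs 3·t_tx to clear all hops; remaining 186 packets each add one t_tx.
Total = (3+187-1)·t_tx + 3·t_prop = 189·0.0682667 + 3·0.00101739 = 12.9 ms.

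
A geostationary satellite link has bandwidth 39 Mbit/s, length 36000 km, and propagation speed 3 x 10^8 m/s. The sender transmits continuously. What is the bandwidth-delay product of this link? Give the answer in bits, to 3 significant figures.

4680000 bits

Propagation delay = 36000000 / 300000000 = 0.12 s.
BDP = R × t_prop = 39000000 × 0.12 = 4680000 bits.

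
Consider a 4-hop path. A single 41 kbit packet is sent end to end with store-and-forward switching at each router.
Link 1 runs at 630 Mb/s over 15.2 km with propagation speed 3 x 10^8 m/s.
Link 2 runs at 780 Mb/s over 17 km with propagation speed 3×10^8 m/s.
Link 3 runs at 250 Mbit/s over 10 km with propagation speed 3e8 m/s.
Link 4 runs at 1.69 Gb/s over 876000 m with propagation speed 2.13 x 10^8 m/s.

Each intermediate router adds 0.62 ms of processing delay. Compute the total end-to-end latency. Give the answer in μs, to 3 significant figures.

6420 μs

L = 41000 bits.
Transmission delays (L/R per hop): 65.0794, 52.5641, 164, 24.2604 μs; sum = 305.904 μs.
Propagation delays (d/s per hop): 50.6667, 56.6667, 33.3333, 4112.68 μs; sum = 4253.34 μs.
Processing at 3 router(s): 3 × 0.62 ms = 1860 μs.
End-to-end = 6420 μs.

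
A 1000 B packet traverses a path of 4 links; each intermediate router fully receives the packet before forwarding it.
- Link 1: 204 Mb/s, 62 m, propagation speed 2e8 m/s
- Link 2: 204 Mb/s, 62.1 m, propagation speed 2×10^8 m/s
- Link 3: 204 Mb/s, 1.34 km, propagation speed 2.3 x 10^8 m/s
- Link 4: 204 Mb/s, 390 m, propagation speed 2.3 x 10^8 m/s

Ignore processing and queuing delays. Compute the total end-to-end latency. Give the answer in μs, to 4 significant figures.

L = 1000 × 8 = 8000 bits.
Transmission delay per hop = L/R = 8000/204000000 = 39.2157 μs; 4 hops → 156.863 μs.
Propagation delays (d/s per hop): 0.31, 0.3105, 5.82609, 1.69565 μs; sum = 8.14224 μs.
End-to-end = 165.0 μs.

165.0 μs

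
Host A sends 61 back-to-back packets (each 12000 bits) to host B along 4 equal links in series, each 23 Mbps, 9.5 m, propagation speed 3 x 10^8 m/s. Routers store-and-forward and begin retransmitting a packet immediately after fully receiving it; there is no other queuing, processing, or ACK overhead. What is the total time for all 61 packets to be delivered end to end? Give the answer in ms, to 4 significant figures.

Per-hop transmission t_tx = L/R = 12000/23000000 = 0.521739 ms.
Per-hop propagation t_prop = 9.5/300000000 = 3.16667e-05 ms.
Pipeline fill: first packet needs 4·t_tx to clear all hops; remaining 60 packets each add one t_tx.
Total = (4+61-1)·t_tx + 4·t_prop = 64·0.521739 + 4·3.16667e-05 = 33.39 ms.

33.39 ms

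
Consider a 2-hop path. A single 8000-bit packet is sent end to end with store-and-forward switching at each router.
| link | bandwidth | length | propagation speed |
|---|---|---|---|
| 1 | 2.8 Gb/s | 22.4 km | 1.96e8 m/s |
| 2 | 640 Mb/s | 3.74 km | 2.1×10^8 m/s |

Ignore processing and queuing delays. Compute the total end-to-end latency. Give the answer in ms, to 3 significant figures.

0.147 ms

Transmission delays (L/R per hop): 0.00285714, 0.0125 ms; sum = 0.0153571 ms.
Propagation delays (d/s per hop): 0.114286, 0.0178095 ms; sum = 0.132095 ms.
End-to-end = 0.147 ms.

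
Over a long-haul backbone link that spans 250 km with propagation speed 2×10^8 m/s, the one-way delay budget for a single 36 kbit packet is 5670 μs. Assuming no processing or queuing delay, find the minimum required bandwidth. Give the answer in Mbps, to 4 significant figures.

8.145 Mbps

Propagation delay = 250000 / 200000000 = 1250 μs.
Transmission budget = 5670 − 1250 = 4420 μs.
R ≥ L / t_tx = 36000 bits / 0.00442 s = 8.145 Mbps.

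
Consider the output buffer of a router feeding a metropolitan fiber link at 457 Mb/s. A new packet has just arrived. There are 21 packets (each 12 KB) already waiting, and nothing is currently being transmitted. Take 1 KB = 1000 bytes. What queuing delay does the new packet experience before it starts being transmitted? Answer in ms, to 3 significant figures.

Each queued packet: L/R = 96000/457000000 = 0.210066 ms.
21 queued → 4.41138 ms.
Queuing delay = 4.41 ms.

4.41 ms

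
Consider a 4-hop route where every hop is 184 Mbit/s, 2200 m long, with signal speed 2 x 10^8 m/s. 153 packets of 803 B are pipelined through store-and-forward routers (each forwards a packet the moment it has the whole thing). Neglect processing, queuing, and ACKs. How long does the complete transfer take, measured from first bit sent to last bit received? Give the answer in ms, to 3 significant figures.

Per-hop transmission t_tx = L/R = 6424/184000000 = 0.034913 ms.
Per-hop propagation t_prop = 2200/200000000 = 0.011 ms.
Pipeline fill: first packet needs 4·t_tx to clear all hops; remaining 152 packets each add one t_tx.
Total = (4+153-1)·t_tx + 4·t_prop = 156·0.034913 + 4·0.011 = 5.49 ms.

5.49 ms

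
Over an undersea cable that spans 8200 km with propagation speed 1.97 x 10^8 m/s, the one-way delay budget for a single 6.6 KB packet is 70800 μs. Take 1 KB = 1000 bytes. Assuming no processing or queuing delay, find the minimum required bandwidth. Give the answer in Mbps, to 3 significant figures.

L = 52800 bits.
Propagation delay = 8200000 / 197000000 = 41624.4 μs.
Transmission budget = 70800 − 41624.4 = 29175.6 μs.
R ≥ L / t_tx = 52800 bits / 0.0291756 s = 1.81 Mbps.

1.81 Mbps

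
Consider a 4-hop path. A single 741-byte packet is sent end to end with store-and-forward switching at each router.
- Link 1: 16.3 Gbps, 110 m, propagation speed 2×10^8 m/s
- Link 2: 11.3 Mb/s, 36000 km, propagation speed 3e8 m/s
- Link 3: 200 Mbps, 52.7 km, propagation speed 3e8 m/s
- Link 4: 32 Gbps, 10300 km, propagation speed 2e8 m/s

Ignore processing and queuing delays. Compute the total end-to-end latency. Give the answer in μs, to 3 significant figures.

172000 μs

L = 741 × 8 = 5928 bits.
Transmission delays (L/R per hop): 0.363681, 524.602, 29.64, 0.18525 μs; sum = 554.791 μs.
Propagation delays (d/s per hop): 0.55, 120000, 175.667, 51500 μs; sum = 171676 μs.
End-to-end = 172000 μs.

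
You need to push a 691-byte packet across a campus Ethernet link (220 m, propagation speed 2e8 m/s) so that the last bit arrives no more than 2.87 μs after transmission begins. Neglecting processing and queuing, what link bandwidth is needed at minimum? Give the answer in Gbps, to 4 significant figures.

3.123 Gbps

L = 5528 bits.
Propagation delay = 220 / 200000000 = 1.1 μs.
Transmission budget = 2.87 − 1.1 = 1.77 μs.
R ≥ L / t_tx = 5528 bits / 1.77e-06 s = 3.123 Gbps.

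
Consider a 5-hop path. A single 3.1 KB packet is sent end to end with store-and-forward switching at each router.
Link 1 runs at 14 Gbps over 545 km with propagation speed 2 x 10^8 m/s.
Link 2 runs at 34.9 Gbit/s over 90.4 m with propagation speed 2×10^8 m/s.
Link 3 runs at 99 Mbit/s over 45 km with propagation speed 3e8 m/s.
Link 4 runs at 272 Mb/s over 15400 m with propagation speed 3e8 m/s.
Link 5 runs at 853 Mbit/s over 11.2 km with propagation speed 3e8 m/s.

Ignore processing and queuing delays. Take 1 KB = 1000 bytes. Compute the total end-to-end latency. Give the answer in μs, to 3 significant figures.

L = 24800 bits.
Transmission delays (L/R per hop): 1.77143, 0.710602, 250.505, 91.1765, 29.0739 μs; sum = 373.237 μs.
Propagation delays (d/s per hop): 2725, 0.452, 150, 51.3333, 37.3333 μs; sum = 2964.12 μs.
End-to-end = 3340 μs.

3340 μs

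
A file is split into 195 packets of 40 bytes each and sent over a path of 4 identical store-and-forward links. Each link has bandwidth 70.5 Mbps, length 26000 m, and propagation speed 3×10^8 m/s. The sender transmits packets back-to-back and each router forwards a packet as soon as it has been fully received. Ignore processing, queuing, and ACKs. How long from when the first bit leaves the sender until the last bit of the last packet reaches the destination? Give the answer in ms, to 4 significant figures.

Per-hop transmission t_tx = L/R = 320/70500000 = 0.00453901 ms.
Per-hop propagation t_prop = 26000/300000000 = 0.0866667 ms.
Pipeline fill: first packet needs 4·t_tx to clear all hops; remaining 194 packets each add one t_tx.
Total = (4+195-1)·t_tx + 4·t_prop = 198·0.00453901 + 4·0.0866667 = 1.245 ms.

1.245 ms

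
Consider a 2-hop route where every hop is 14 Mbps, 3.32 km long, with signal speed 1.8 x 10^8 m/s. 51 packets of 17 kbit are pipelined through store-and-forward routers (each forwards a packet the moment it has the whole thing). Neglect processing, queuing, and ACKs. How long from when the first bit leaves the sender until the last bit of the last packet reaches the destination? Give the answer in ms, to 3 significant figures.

Per-hop transmission t_tx = L/R = 17000/14000000 = 1.21429 ms.
Per-hop propagation t_prop = 3320/180000000 = 0.0184444 ms.
Pipeline fill: first packet needs 2·t_tx to clear all hops; remaining 50 packets each add one t_tx.
Total = (2+51-1)·t_tx + 2·t_prop = 52·1.21429 + 2·0.0184444 = 63.2 ms.

63.2 ms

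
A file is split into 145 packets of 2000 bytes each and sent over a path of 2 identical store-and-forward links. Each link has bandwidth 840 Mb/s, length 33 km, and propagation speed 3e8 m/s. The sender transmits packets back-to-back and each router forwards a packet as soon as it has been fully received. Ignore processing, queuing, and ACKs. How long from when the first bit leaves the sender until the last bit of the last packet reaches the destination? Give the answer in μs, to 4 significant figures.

Per-hop transmission t_tx = L/R = 16000/840000000 = 19.0476 μs.
Per-hop propagation t_prop = 33000/300000000 = 110 μs.
Pipeline fill: first packet needs 2·t_tx to clear all hops; remaining 144 packets each add one t_tx.
Total = (2+145-1)·t_tx + 2·t_prop = 146·19.0476 + 2·110 = 3001 μs.

3001 μs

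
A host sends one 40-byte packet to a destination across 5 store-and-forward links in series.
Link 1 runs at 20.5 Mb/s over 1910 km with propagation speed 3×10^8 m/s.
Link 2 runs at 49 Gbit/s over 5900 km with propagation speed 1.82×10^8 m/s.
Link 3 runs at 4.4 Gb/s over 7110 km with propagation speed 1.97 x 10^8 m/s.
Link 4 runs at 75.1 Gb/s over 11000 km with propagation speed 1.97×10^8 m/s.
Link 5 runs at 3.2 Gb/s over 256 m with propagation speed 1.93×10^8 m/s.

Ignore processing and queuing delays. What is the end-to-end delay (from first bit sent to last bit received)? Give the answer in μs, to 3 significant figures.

L = 40 × 8 = 320 bits.
Transmission delays (L/R per hop): 15.6098, 0.00653061, 0.0727273, 0.00426099, 0.1 μs; sum = 15.7933 μs.
Propagation delays (d/s per hop): 6366.67, 32417.6, 36091.4, 55837.6, 1.32642 μs; sum = 130715 μs.
End-to-end = 131000 μs.

131000 μs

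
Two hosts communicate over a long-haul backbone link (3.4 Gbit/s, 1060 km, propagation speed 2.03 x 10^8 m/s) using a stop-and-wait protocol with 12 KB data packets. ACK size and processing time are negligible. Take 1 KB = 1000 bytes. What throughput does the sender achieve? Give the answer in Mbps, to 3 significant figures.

9.17 Mbps

t_tx = L/R = 96000/3400000000 = 2.82353e-05 s.
t_prop = 1060000/2.03e+08 = 0.00522167 s; RTT = 0.0104433 s.
Cycle = t_tx + RTT = 0.0104716 s.
Throughput = L / cycle = 96000 / 0.0104716 = 9.17 Mbps.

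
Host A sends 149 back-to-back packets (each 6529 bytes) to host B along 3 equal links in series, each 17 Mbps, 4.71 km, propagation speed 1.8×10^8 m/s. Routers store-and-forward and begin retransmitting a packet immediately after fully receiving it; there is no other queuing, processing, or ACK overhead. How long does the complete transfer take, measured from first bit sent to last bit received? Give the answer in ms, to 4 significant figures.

Per-hop transmission t_tx = L/R = 52232/17000000 = 3.07247 ms.
Per-hop propagation t_prop = 4710/180000000 = 0.0261667 ms.
Pipeline fill: first packet needs 3·t_tx to clear all hops; remaining 148 packets each add one t_tx.
Total = (3+149-1)·t_tx + 3·t_prop = 151·3.07247 + 3·0.0261667 = 464.0 ms.

464.0 ms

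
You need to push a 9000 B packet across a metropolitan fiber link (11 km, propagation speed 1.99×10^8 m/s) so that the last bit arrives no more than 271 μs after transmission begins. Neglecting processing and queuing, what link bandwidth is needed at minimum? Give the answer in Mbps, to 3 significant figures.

334 Mbps

L = 72000 bits.
Propagation delay = 11000 / 199000000 = 55.2764 μs.
Transmission budget = 271 − 55.2764 = 215.724 μs.
R ≥ L / t_tx = 72000 bits / 0.000215724 s = 334 Mbps.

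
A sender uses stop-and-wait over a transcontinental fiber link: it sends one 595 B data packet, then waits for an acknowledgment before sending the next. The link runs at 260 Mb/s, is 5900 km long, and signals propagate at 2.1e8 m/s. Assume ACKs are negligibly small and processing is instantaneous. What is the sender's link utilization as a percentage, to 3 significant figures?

t_tx = L/R = 4760/260000000 = 1.83077e-05 s.
t_prop = 5900000/210000000 = 0.0280952 s; RTT = 0.0561905 s.
Cycle = t_tx + RTT = 0.0562088 s.
Utilization = t_tx / cycle = 1.83077e-05/0.0562088 = 0.0326 %.

0.0326 %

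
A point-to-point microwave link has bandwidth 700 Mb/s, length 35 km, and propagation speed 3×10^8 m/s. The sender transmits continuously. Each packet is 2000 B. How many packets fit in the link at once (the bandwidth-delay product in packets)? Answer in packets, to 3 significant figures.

Propagation delay = 35000 / 300000000 = 0.000116667 s.
BDP = R × t_prop = 700000000 × 0.000116667 = 81666.7 bits.
In packets of 16000 bits: 5.10 packets.

5.10 packets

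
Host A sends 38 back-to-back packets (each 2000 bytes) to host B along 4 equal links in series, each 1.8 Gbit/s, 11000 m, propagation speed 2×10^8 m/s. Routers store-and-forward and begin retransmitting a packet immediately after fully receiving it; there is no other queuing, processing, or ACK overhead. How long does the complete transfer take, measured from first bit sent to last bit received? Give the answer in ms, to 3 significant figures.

0.584 ms

Per-hop transmission t_tx = L/R = 16000/1800000000 = 0.00888889 ms.
Per-hop propagation t_prop = 11000/200000000 = 0.055 ms.
Pipeline fill: first packet needs 4·t_tx to clear all hops; remaining 37 packets each add one t_tx.
Total = (4+38-1)·t_tx + 4·t_prop = 41·0.00888889 + 4·0.055 = 0.584 ms.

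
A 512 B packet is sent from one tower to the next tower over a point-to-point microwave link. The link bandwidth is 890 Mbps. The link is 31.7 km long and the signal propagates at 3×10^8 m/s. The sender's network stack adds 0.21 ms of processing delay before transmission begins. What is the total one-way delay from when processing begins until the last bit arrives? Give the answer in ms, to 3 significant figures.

0.320 ms

L = 512 × 8 = 4096 bits.
Transmission delay = L/R = 4096 / 890000000 = 0.00460225 ms.
Propagation delay = d/s = 31700 m / 300000000 m/s = 0.105667 ms.
Plus processing delay 0.21 ms = 0.21 ms.
Total = 0.320 ms.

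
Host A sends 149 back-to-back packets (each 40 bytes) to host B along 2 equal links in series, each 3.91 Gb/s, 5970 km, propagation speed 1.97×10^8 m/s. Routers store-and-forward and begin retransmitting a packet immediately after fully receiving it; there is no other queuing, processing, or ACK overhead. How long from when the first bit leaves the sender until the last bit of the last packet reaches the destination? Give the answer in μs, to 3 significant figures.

60600 μs

Per-hop transmission t_tx = L/R = 320/3910000000 = 0.0818414 μs.
Per-hop propagation t_prop = 5970000/197000000 = 30304.6 μs.
Pipeline fill: first packet needs 2·t_tx to clear all hops; remaining 148 packets each add one t_tx.
Total = (2+149-1)·t_tx + 2·t_prop = 150·0.0818414 + 2·30304.6 = 60600 μs.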